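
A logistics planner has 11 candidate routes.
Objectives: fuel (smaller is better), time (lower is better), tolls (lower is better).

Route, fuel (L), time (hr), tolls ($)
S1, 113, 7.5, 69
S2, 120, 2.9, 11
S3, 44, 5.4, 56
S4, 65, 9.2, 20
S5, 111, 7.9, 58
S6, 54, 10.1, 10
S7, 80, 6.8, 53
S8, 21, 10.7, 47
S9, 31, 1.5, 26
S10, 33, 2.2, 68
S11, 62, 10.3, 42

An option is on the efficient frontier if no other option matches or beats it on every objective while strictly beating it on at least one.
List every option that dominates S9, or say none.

S1: worse on fuel (113 vs 31).
S2: worse on fuel (120 vs 31).
S3: worse on fuel (44 vs 31).
S4: worse on fuel (65 vs 31).
S5: worse on fuel (111 vs 31).
S6: worse on fuel (54 vs 31).
S7: worse on fuel (80 vs 31).
S8: worse on time (10.7 vs 1.5).
S10: worse on fuel (33 vs 31).
S11: worse on fuel (62 vs 31).
No option dominates S9.

none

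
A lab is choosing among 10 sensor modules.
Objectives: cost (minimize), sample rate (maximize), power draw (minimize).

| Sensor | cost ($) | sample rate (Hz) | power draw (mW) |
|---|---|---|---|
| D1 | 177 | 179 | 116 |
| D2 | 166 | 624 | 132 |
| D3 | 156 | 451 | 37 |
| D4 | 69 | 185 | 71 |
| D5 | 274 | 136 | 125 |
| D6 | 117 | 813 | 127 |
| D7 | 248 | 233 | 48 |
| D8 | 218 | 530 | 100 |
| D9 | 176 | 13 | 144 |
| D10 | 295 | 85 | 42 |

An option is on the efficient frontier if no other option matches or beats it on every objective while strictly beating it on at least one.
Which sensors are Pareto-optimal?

D3, D4, D6, D8

D1: dominated by D3 (cost 156≤177, sample rate 451≥179, power draw 37≤116).
D2: dominated by D6 (cost 117≤166, sample rate 813≥624, power draw 127≤132).
D3: not dominated (best power draw).
D4: not dominated (best cost).
D5: dominated by D1 (cost 177≤274, sample rate 179≥136, power draw 116≤125).
D6: not dominated (best sample rate).
D7: dominated by D3 (cost 156≤248, sample rate 451≥233, power draw 37≤48).
D8: not dominated.
D9: dominated by D2 (cost 166≤176, sample rate 624≥13, power draw 132≤144).
D10: dominated by D3 (cost 156≤295, sample rate 451≥85, power draw 37≤42).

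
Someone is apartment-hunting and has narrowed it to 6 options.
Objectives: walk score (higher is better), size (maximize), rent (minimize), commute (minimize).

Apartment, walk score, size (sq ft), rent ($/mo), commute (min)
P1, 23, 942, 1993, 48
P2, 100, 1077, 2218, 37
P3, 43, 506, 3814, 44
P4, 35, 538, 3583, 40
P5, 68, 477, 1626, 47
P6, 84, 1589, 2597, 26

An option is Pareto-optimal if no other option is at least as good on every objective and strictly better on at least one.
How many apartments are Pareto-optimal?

P1: not dominated.
P2: not dominated (best walk score).
P3: dominated by P2 (walk score 100≥43, size 1077≥506, rent 2218≤3814, commute 37≤44).
P4: dominated by P2 (walk score 100≥35, size 1077≥538, rent 2218≤3583, commute 37≤40).
P5: not dominated (best rent).
P6: not dominated (best size).
Pareto-optimal: P1, P2, P5, P6 → 4.

4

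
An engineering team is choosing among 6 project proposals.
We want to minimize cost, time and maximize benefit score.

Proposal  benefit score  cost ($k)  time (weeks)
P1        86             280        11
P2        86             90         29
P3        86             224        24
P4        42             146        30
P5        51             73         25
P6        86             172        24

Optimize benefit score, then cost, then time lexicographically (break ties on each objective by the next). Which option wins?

P2

First maximize benefit score: best is 86, kept {P1, P2, P3, P6}.
Then minimize cost: best is 90, kept {P2}.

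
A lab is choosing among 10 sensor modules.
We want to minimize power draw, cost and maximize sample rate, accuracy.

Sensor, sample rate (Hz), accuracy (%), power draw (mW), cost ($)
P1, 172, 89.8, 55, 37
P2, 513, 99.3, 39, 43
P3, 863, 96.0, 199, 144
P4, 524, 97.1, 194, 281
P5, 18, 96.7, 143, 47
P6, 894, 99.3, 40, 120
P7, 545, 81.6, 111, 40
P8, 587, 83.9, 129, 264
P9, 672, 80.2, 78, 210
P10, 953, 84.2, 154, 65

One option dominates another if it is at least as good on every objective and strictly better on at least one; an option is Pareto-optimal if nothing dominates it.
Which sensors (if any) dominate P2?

P1: worse on sample rate (172 vs 513).
P3: worse on accuracy (96.0 vs 99.3).
P4: worse on accuracy (97.1 vs 99.3).
P5: worse on sample rate (18 vs 513).
P6: worse on power draw (40 vs 39).
P7: worse on accuracy (81.6 vs 99.3).
P8: worse on accuracy (83.9 vs 99.3).
P9: worse on accuracy (80.2 vs 99.3).
P10: worse on accuracy (84.2 vs 99.3).
No option dominates P2.

none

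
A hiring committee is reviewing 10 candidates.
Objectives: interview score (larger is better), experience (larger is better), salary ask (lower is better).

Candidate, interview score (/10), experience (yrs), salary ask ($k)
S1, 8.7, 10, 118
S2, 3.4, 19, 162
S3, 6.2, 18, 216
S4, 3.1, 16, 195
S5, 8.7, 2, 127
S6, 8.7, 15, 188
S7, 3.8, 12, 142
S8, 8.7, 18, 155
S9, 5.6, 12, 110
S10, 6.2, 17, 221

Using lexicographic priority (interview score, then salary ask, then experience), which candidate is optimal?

First maximize interview score: best is 8.7, kept {S1, S5, S6, S8}.
Then minimize salary ask: best is 118, kept {S1}.

S1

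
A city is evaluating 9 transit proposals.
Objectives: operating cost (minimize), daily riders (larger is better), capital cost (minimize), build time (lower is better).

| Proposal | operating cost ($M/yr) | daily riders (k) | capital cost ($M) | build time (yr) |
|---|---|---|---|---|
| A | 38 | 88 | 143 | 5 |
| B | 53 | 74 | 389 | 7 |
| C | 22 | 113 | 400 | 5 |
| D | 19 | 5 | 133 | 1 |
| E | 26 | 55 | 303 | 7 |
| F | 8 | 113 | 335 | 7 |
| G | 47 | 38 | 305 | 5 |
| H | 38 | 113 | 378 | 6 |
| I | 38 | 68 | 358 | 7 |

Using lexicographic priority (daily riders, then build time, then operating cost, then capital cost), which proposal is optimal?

First maximize daily riders: best is 113, kept {C, F, H}.
Then minimize build time: best is 5, kept {C}.

C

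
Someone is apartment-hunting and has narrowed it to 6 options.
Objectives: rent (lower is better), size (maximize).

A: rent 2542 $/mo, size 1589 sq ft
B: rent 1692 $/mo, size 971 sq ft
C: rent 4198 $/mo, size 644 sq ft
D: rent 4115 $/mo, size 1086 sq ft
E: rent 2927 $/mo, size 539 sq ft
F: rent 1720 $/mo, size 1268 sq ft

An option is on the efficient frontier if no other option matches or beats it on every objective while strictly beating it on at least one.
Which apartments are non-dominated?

A: not dominated (best size).
B: not dominated (best rent).
C: dominated by A (rent 2542≤4198, size 1589≥644).
D: dominated by A (rent 2542≤4115, size 1589≥1086).
E: dominated by A (rent 2542≤2927, size 1589≥539).
F: not dominated.

A, B, F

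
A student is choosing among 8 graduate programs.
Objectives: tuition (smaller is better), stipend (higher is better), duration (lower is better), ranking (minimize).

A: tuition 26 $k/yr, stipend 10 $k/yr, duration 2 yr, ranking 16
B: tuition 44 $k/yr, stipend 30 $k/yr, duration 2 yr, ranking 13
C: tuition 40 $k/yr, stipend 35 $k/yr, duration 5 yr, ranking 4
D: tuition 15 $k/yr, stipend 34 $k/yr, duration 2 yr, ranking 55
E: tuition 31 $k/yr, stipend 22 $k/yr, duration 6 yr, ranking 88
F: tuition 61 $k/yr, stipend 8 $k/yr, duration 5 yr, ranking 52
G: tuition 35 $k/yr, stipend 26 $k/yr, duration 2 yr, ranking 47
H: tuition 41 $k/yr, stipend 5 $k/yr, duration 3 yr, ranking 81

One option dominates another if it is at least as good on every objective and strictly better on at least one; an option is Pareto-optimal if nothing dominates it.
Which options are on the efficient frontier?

A: not dominated.
B: not dominated.
C: not dominated (best stipend).
D: not dominated (best tuition).
E: dominated by D (tuition 15≤31, stipend 34≥22, duration 2≤6, ranking 55≤88).
F: dominated by A (tuition 26≤61, stipend 10≥8, duration 2≤5, ranking 16≤52).
G: not dominated.
H: dominated by A (tuition 26≤41, stipend 10≥5, duration 2≤3, ranking 16≤81).

A, B, C, D, G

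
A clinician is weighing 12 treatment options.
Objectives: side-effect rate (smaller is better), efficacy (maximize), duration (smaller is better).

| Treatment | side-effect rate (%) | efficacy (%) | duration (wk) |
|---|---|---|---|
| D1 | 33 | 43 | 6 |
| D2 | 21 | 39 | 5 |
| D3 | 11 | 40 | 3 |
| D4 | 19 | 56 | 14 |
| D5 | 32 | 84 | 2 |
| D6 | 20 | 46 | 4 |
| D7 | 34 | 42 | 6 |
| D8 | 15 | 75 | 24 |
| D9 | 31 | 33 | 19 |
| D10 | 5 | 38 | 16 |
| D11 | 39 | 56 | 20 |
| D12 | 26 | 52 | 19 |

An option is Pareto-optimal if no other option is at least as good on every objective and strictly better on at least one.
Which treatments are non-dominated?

D1: dominated by D5 (side-effect rate 32≤33, efficacy 84≥43, duration 2≤6).
D2: dominated by D3 (side-effect rate 11≤21, efficacy 40≥39, duration 3≤5).
D3: not dominated.
D4: not dominated.
D5: not dominated (best efficacy).
D6: not dominated.
D7: dominated by D1 (side-effect rate 33≤34, efficacy 43≥42, duration 6≤6).
D8: not dominated.
D9: dominated by D2 (side-effect rate 21≤31, efficacy 39≥33, duration 5≤19).
D10: not dominated (best side-effect rate).
D11: dominated by D4 (side-effect rate 19≤39, efficacy 56≥56, duration 14≤20).
D12: dominated by D4 (side-effect rate 19≤26, efficacy 56≥52, duration 14≤19).

D3, D4, D5, D6, D8, D10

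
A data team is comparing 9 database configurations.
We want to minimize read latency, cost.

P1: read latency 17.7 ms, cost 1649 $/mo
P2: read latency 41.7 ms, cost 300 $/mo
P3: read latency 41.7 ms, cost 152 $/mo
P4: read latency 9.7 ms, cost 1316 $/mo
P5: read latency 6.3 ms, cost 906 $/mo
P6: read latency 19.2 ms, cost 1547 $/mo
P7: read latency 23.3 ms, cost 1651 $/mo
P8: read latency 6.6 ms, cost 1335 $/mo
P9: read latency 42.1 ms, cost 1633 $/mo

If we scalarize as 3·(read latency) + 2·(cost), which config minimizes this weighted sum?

P1: 3·17.7 + 2·1649 = 3351.1
P2: 3·41.7 + 2·300 = 725.1
P3: 3·41.7 + 2·152 = 429.1
P4: 3·9.7 + 2·1316 = 2661.1
P5: 3·6.3 + 2·906 = 1830.9
P6: 3·19.2 + 2·1547 = 3151.6
P7: 3·23.3 + 2·1651 = 3371.9
P8: 3·6.6 + 2·1335 = 2689.8
P9: 3·42.1 + 2·1633 = 3392.3
Lowest: P3 at 429.1.

P3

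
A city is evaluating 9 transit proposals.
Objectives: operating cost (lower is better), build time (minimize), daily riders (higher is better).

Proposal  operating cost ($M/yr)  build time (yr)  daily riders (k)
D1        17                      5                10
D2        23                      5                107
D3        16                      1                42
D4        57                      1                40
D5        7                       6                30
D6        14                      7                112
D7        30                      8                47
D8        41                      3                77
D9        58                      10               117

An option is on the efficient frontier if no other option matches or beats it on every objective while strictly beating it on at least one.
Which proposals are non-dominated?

D1: dominated by D3 (operating cost 16≤17, build time 1≤5, daily riders 42≥10).
D2: not dominated.
D3: not dominated.
D4: dominated by D3 (operating cost 16≤57, build time 1≤1, daily riders 42≥40).
D5: not dominated (best operating cost).
D6: not dominated.
D7: dominated by D2 (operating cost 23≤30, build time 5≤8, daily riders 107≥47).
D8: not dominated.
D9: not dominated (best daily riders).

D2, D3, D5, D6, D8, D9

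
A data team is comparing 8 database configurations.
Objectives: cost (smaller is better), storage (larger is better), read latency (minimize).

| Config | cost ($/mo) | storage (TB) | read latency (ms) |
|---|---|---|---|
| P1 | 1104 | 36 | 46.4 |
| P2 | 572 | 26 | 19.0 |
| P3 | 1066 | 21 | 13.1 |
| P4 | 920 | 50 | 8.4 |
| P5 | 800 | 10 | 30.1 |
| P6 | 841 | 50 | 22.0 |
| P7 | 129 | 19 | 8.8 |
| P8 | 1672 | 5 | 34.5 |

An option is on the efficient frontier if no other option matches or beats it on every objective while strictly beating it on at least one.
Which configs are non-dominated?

P2, P4, P6, P7

P1: dominated by P4 (cost 920≤1104, storage 50≥36, read latency 8.4≤46.4).
P2: not dominated.
P3: dominated by P4 (cost 920≤1066, storage 50≥21, read latency 8.4≤13.1).
P4: not dominated (best read latency).
P5: dominated by P2 (cost 572≤800, storage 26≥10, read latency 19.0≤30.1).
P6: not dominated.
P7: not dominated (best cost).
P8: dominated by P2 (cost 572≤1672, storage 26≥5, read latency 19.0≤34.5).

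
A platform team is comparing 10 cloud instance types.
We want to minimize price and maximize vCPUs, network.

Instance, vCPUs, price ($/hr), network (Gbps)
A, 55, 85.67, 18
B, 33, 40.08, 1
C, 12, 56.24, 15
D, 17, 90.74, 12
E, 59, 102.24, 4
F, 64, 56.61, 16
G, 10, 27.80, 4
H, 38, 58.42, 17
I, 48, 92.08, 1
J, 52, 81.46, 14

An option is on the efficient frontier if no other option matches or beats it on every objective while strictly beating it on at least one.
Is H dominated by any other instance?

A: worse on price (85.67 vs 58.42).
B: worse on vCPUs (33 vs 38).
C: worse on vCPUs (12 vs 38).
D: worse on vCPUs (17 vs 38).
E: worse on price (102.24 vs 58.42).
F: worse on network (16 vs 17).
G: worse on vCPUs (10 vs 38).
I: worse on price (92.08 vs 58.42).
J: worse on price (81.46 vs 58.42).
No option is at least as good as H on every objective and strictly better on one.

No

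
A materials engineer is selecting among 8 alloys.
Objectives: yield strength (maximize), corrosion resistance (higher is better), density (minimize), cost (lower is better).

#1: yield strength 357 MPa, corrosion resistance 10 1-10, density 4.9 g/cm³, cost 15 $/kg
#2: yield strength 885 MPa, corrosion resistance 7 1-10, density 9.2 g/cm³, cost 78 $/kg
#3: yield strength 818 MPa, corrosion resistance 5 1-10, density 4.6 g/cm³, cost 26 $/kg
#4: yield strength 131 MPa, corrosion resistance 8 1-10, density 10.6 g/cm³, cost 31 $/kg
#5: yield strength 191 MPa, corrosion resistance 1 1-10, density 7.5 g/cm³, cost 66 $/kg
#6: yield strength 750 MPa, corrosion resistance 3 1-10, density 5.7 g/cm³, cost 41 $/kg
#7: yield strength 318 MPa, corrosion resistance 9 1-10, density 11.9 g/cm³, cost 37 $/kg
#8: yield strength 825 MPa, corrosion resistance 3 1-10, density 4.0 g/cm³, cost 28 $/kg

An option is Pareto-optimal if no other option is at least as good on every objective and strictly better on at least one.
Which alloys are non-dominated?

#1, #2, #3, #8

#1: not dominated (best corrosion resistance).
#2: not dominated (best yield strength).
#3: not dominated.
#4: dominated by #1 (yield strength 357≥131, corrosion resistance 10≥8, density 4.9≤10.6, cost 15≤31).
#5: dominated by #1 (yield strength 357≥191, corrosion resistance 10≥1, density 4.9≤7.5, cost 15≤66).
#6: dominated by #3 (yield strength 818≥750, corrosion resistance 5≥3, density 4.6≤5.7, cost 26≤41).
#7: dominated by #1 (yield strength 357≥318, corrosion resistance 10≥9, density 4.9≤11.9, cost 15≤37).
#8: not dominated (best density).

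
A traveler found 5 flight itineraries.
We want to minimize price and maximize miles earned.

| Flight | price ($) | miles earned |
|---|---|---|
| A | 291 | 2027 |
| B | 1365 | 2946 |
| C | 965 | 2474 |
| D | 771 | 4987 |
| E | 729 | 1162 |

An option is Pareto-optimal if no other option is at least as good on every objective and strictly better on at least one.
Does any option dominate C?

D vs C: price 771≤965, miles earned 4987≥2474 — D is at least as good on every objective and strictly better on at least one, so D dominates C.

Yes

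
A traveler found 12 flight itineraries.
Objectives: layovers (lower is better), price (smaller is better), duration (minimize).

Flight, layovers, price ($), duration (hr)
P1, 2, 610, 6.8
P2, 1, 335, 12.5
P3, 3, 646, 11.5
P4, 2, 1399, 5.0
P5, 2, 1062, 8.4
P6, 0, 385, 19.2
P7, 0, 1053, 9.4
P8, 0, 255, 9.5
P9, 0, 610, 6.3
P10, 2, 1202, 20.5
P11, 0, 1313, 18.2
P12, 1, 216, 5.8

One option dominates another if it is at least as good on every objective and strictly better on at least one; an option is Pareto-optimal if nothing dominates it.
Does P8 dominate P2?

Yes

P8 vs P2: layovers 0≤1, price 255≤335, duration 9.5≤12.5 — P8 is at least as good on every objective with at least one strict improvement.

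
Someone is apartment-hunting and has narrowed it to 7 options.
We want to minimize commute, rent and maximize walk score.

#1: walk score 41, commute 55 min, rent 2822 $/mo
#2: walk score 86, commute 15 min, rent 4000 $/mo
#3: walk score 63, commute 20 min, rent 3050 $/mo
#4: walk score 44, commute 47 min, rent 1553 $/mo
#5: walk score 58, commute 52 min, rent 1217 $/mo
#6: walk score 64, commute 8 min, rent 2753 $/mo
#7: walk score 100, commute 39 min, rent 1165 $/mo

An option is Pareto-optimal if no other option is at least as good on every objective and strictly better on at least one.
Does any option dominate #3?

Yes

#6 vs #3: walk score 64≥63, commute 8≤20, rent 2753≤3050 — #6 is at least as good on every objective and strictly better on at least one, so #6 dominates #3.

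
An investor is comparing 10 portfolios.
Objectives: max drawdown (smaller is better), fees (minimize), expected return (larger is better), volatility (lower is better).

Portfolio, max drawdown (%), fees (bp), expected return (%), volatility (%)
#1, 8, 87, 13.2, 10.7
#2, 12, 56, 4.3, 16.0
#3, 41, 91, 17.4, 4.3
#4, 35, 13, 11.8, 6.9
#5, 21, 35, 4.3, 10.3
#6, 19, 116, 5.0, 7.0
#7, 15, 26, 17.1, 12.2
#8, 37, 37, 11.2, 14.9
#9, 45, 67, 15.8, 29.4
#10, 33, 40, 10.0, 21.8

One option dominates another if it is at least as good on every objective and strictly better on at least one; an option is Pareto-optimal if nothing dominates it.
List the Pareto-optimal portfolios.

#1, #2, #3, #4, #5, #6, #7

#1: not dominated (best max drawdown).
#2: not dominated.
#3: not dominated (best expected return).
#4: not dominated (best fees).
#5: not dominated.
#6: not dominated.
#7: not dominated.
#8: dominated by #4 (max drawdown 35≤37, fees 13≤37, expected return 11.8≥11.2, volatility 6.9≤14.9).
#9: dominated by #7 (max drawdown 15≤45, fees 26≤67, expected return 17.1≥15.8, volatility 12.2≤29.4).
#10: dominated by #7 (max drawdown 15≤33, fees 26≤40, expected return 17.1≥10.0, volatility 12.2≤21.8).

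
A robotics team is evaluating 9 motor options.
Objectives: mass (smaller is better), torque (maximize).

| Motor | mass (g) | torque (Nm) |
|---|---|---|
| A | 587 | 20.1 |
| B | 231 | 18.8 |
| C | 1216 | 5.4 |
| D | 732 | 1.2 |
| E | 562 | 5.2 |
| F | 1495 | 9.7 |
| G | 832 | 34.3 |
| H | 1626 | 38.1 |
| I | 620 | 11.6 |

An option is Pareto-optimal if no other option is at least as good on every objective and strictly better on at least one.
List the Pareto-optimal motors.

A, B, G, H

A: not dominated.
B: not dominated (best mass).
C: dominated by A (mass 587≤1216, torque 20.1≥5.4).
D: dominated by A (mass 587≤732, torque 20.1≥1.2).
E: dominated by B (mass 231≤562, torque 18.8≥5.2).
F: dominated by A (mass 587≤1495, torque 20.1≥9.7).
G: not dominated.
H: not dominated (best torque).
I: dominated by A (mass 587≤620, torque 20.1≥11.6).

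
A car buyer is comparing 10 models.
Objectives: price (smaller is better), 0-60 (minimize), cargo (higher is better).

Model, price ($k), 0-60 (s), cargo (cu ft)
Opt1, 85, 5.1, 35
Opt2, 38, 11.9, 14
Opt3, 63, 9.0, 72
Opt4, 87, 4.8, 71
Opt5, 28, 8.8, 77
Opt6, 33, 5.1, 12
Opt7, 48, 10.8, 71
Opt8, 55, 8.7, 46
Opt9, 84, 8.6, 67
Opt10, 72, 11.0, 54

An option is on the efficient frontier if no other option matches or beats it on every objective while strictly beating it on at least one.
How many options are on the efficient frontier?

6

Opt1: not dominated.
Opt2: dominated by Opt5 (price 28≤38, 0-60 8.8≤11.9, cargo 77≥14).
Opt3: dominated by Opt5 (price 28≤63, 0-60 8.8≤9.0, cargo 77≥72).
Opt4: not dominated (best 0-60).
Opt5: not dominated (best price).
Opt6: not dominated.
Opt7: dominated by Opt5 (price 28≤48, 0-60 8.8≤10.8, cargo 77≥71).
Opt8: not dominated.
Opt9: not dominated.
Opt10: dominated by Opt3 (price 63≤72, 0-60 9.0≤11.0, cargo 72≥54).
Pareto-optimal: Opt1, Opt4, Opt5, Opt6, Opt8, Opt9 → 6.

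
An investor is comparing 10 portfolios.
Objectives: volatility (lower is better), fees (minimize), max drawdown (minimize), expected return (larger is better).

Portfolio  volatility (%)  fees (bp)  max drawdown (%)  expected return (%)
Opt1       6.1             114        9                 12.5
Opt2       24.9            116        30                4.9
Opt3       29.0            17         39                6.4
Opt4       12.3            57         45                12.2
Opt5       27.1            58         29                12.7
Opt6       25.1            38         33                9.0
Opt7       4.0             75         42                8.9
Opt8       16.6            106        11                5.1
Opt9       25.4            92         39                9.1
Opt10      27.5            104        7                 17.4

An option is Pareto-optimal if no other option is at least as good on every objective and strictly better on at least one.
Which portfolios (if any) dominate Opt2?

Opt1, Opt8

Opt1: volatility 6.1≤24.9, fees 114≤116, max drawdown 9≤30, expected return 12.5≥4.9 — dominates Opt2.
Opt8: volatility 16.6≤24.9, fees 106≤116, max drawdown 11≤30, expected return 5.1≥4.9 — dominates Opt2.
Others (Opt3, Opt4, Opt5, Opt6, Opt7, Opt9, Opt10) are each worse than Opt2 on at least one objective.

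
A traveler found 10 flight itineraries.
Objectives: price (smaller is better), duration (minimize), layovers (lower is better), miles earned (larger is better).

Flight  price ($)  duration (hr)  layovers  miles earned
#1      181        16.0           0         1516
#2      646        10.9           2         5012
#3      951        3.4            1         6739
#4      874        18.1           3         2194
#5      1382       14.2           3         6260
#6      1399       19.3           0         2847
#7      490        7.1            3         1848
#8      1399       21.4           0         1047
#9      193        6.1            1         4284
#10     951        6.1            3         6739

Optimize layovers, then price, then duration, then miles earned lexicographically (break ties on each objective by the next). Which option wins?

First minimize layovers: best is 0, kept {#1, #6, #8}.
Then minimize price: best is 181, kept {#1}.

#1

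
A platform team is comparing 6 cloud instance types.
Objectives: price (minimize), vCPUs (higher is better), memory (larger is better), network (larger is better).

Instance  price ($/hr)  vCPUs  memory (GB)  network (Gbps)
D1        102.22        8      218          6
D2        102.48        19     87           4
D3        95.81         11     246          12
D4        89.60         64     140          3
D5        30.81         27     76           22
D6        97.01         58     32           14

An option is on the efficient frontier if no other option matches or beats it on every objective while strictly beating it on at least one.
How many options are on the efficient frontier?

D1: dominated by D3 (price 95.81≤102.22, vCPUs 11≥8, memory 246≥218, network 12≥6).
D2: not dominated.
D3: not dominated (best memory).
D4: not dominated (best vCPUs).
D5: not dominated (best price).
D6: not dominated.
Pareto-optimal: D2, D3, D4, D5, D6 → 5.

5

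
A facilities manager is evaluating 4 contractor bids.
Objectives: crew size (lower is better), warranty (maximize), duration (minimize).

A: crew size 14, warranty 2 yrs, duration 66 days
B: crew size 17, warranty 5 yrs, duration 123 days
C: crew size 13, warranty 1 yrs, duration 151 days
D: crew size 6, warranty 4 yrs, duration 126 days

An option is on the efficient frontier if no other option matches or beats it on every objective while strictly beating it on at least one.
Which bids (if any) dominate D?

A: worse on crew size (14 vs 6).
B: worse on crew size (17 vs 6).
C: worse on crew size (13 vs 6).
No option dominates D.

none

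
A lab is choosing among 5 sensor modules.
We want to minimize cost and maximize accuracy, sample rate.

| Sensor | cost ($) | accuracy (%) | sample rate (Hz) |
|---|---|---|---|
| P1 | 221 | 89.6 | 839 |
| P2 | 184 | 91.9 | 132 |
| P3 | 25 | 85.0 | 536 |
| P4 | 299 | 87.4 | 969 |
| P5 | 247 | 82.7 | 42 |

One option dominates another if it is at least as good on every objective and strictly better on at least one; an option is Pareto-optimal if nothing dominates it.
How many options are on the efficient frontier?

P1: not dominated.
P2: not dominated (best accuracy).
P3: not dominated (best cost).
P4: not dominated (best sample rate).
P5: dominated by P1 (cost 221≤247, accuracy 89.6≥82.7, sample rate 839≥42).
Pareto-optimal: P1, P2, P3, P4 → 4.

4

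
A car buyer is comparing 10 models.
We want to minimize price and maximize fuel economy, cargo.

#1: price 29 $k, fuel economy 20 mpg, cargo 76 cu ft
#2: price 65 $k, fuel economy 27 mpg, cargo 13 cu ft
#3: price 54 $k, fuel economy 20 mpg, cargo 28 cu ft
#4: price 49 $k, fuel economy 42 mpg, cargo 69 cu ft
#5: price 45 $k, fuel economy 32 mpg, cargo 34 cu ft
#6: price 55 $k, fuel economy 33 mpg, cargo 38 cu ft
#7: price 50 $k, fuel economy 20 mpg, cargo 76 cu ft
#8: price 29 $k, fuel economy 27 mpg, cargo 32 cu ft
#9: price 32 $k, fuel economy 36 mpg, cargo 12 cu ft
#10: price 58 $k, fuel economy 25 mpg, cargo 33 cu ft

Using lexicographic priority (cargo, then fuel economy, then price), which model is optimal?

First maximize cargo: best is 76, kept {#1, #7}.
Then maximize fuel economy: best is 20, kept {#1, #7}.
Then minimize price: best is 29, kept {#1}.

#1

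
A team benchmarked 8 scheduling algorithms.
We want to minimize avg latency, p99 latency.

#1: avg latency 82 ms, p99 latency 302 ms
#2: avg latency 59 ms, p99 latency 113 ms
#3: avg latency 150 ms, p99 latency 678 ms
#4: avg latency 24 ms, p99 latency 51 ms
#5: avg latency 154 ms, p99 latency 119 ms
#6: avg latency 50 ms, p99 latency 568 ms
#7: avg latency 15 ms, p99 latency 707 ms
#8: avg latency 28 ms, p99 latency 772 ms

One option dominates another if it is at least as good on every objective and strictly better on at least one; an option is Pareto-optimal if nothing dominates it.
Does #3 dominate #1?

#3 vs #1: #3 is worse on avg latency (150 vs 82), so it does not dominate #1.

No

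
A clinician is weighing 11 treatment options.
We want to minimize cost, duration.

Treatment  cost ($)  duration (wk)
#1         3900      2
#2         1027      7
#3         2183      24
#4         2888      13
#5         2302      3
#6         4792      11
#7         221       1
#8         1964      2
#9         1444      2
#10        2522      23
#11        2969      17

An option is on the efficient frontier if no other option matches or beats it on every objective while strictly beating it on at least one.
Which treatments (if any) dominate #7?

#1: worse on cost (3900 vs 221).
#2: worse on cost (1027 vs 221).
#3: worse on cost (2183 vs 221).
#4: worse on cost (2888 vs 221).
#5: worse on cost (2302 vs 221).
#6: worse on cost (4792 vs 221).
#8: worse on cost (1964 vs 221).
#9: worse on cost (1444 vs 221).
#10: worse on cost (2522 vs 221).
#11: worse on cost (2969 vs 221).
No option dominates #7.

none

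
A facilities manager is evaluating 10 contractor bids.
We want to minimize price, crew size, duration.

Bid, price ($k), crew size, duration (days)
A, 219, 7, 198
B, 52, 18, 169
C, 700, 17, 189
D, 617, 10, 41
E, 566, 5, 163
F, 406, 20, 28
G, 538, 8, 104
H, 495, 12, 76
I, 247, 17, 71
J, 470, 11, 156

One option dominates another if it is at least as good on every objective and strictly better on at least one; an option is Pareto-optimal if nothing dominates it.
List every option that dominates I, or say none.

A: worse on duration (198 vs 71).
B: worse on crew size (18 vs 17).
C: worse on price (700 vs 247).
D: worse on price (617 vs 247).
E: worse on price (566 vs 247).
F: worse on price (406 vs 247).
G: worse on price (538 vs 247).
H: worse on price (495 vs 247).
J: worse on price (470 vs 247).
No option dominates I.

none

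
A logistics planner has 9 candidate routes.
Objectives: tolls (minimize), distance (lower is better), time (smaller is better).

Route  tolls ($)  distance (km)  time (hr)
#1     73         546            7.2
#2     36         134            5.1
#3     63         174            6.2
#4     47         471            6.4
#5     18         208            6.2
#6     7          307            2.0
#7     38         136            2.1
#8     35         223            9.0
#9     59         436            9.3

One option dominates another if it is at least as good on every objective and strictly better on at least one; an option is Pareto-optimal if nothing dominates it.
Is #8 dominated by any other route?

#5 vs #8: tolls 18≤35, distance 208≤223, time 6.2≤9.0 — #5 is at least as good on every objective and strictly better on at least one, so #5 dominates #8.

Yes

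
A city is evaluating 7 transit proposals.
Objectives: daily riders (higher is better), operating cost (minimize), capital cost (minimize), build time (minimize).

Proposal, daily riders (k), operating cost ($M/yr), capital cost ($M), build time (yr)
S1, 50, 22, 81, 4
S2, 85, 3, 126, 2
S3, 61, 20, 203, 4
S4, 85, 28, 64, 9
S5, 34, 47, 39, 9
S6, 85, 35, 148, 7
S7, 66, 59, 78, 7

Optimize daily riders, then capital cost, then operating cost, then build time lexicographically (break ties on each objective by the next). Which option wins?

First maximize daily riders: best is 85, kept {S2, S4, S6}.
Then minimize capital cost: best is 64, kept {S4}.

S4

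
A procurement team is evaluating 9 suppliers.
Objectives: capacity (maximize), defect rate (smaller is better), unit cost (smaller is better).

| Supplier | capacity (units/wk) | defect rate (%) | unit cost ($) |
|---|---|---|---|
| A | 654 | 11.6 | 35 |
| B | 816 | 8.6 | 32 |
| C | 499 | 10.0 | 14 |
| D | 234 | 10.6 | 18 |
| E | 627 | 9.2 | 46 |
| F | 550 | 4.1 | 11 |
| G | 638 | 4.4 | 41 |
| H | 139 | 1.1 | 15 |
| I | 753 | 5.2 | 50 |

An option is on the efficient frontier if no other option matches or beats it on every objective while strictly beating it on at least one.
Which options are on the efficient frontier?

A: dominated by B (capacity 816≥654, defect rate 8.6≤11.6, unit cost 32≤35).
B: not dominated (best capacity).
C: dominated by F (capacity 550≥499, defect rate 4.1≤10.0, unit cost 11≤14).
D: dominated by C (capacity 499≥234, defect rate 10.0≤10.6, unit cost 14≤18).
E: dominated by B (capacity 816≥627, defect rate 8.6≤9.2, unit cost 32≤46).
F: not dominated (best unit cost).
G: not dominated.
H: not dominated (best defect rate).
I: not dominated.

B, F, G, H, I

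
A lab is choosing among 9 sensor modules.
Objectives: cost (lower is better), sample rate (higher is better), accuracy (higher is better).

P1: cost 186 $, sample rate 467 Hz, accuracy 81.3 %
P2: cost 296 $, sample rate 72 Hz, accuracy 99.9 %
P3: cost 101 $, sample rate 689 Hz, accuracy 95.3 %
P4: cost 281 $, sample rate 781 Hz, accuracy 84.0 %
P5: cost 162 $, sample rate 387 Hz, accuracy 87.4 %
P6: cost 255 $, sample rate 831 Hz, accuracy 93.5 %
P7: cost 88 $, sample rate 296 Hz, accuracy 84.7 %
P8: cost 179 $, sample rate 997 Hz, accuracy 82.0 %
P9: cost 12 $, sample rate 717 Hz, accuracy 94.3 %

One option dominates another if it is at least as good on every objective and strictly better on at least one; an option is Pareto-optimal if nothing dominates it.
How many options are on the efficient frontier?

P1: dominated by P3 (cost 101≤186, sample rate 689≥467, accuracy 95.3≥81.3).
P2: not dominated (best accuracy).
P3: not dominated.
P4: dominated by P6 (cost 255≤281, sample rate 831≥781, accuracy 93.5≥84.0).
P5: dominated by P3 (cost 101≤162, sample rate 689≥387, accuracy 95.3≥87.4).
P6: not dominated.
P7: dominated by P9 (cost 12≤88, sample rate 717≥296, accuracy 94.3≥84.7).
P8: not dominated (best sample rate).
P9: not dominated (best cost).
Pareto-optimal: P2, P3, P6, P8, P9 → 5.

5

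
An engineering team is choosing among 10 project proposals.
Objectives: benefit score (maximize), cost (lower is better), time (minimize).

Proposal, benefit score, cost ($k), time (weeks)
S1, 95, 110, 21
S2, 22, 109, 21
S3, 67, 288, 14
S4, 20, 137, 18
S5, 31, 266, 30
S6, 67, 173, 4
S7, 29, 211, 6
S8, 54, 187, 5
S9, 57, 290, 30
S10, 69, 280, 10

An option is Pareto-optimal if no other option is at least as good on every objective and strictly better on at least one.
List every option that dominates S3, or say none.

S6, S10

S6: benefit score 67≥67, cost 173≤288, time 4≤14 — dominates S3.
S10: benefit score 69≥67, cost 280≤288, time 10≤14 — dominates S3.
Others (S1, S2, S4, S5, S7, S8, S9) are each worse than S3 on at least one objective.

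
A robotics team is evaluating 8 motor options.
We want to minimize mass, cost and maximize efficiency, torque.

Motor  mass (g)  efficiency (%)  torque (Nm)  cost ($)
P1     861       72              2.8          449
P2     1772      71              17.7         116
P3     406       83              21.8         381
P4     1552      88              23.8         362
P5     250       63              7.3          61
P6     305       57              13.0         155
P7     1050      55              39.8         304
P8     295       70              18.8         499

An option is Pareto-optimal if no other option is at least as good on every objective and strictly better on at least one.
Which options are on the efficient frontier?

P1: dominated by P3 (mass 406≤861, efficiency 83≥72, torque 21.8≥2.8, cost 381≤449).
P2: not dominated.
P3: not dominated.
P4: not dominated (best efficiency).
P5: not dominated (best mass).
P6: not dominated.
P7: not dominated (best torque).
P8: not dominated.

P2, P3, P4, P5, P6, P7, P8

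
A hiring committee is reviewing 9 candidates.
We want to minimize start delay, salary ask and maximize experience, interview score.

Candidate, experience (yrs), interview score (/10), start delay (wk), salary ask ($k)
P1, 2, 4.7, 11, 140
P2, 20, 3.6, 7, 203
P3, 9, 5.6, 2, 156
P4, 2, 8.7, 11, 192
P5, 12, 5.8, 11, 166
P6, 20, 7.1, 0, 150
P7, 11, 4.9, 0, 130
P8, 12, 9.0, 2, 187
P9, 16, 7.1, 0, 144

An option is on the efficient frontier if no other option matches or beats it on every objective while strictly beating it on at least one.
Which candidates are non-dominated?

P6, P7, P8, P9

P1: dominated by P7 (experience 11≥2, interview score 4.9≥4.7, start delay 0≤11, salary ask 130≤140).
P2: dominated by P6 (experience 20≥20, interview score 7.1≥3.6, start delay 0≤7, salary ask 150≤203).
P3: dominated by P6 (experience 20≥9, interview score 7.1≥5.6, start delay 0≤2, salary ask 150≤156).
P4: dominated by P8 (experience 12≥2, interview score 9.0≥8.7, start delay 2≤11, salary ask 187≤192).
P5: dominated by P6 (experience 20≥12, interview score 7.1≥5.8, start delay 0≤11, salary ask 150≤166).
P6: not dominated.
P7: not dominated (best salary ask).
P8: not dominated (best interview score).
P9: not dominated.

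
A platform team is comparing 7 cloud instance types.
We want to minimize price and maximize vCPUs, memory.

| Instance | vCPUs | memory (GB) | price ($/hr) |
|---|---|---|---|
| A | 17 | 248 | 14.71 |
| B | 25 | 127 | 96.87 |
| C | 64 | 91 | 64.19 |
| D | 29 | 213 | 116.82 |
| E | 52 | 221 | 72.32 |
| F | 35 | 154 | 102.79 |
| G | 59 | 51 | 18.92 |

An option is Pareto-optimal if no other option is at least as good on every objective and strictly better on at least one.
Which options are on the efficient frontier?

A, C, E, G

A: not dominated (best memory).
B: dominated by E (vCPUs 52≥25, memory 221≥127, price 72.32≤96.87).
C: not dominated (best vCPUs).
D: dominated by E (vCPUs 52≥29, memory 221≥213, price 72.32≤116.82).
E: not dominated.
F: dominated by E (vCPUs 52≥35, memory 221≥154, price 72.32≤102.79).
G: not dominated.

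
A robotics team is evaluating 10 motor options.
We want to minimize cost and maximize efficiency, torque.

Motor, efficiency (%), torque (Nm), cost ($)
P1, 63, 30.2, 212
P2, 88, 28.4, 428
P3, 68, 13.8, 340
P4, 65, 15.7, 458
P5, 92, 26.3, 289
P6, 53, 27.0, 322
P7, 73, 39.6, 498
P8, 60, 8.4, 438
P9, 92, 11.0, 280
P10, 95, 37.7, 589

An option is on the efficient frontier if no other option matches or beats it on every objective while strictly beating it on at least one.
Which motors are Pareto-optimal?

P1: not dominated (best cost).
P2: not dominated.
P3: dominated by P5 (efficiency 92≥68, torque 26.3≥13.8, cost 289≤340).
P4: dominated by P2 (efficiency 88≥65, torque 28.4≥15.7, cost 428≤458).
P5: not dominated.
P6: dominated by P1 (efficiency 63≥53, torque 30.2≥27.0, cost 212≤322).
P7: not dominated (best torque).
P8: dominated by P1 (efficiency 63≥60, torque 30.2≥8.4, cost 212≤438).
P9: not dominated.
P10: not dominated (best efficiency).

P1, P2, P5, P7, P9, P10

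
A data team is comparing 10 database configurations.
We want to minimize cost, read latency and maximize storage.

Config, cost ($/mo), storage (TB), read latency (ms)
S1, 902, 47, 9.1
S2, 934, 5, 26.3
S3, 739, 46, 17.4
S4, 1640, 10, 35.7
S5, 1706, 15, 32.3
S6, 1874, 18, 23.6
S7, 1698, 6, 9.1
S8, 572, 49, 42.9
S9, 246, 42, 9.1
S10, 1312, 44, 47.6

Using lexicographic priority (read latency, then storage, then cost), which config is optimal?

First minimize read latency: best is 9.1, kept {S1, S7, S9}.
Then maximize storage: best is 47, kept {S1}.

S1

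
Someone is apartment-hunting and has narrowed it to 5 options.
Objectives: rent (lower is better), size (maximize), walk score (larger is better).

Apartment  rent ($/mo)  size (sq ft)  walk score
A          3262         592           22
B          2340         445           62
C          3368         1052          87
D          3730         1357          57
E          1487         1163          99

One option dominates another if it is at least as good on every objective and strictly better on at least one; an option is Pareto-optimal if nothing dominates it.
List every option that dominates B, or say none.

E: rent 1487≤2340, size 1163≥445, walk score 99≥62 — dominates B.
Others (A, C, D) are each worse than B on at least one objective.

E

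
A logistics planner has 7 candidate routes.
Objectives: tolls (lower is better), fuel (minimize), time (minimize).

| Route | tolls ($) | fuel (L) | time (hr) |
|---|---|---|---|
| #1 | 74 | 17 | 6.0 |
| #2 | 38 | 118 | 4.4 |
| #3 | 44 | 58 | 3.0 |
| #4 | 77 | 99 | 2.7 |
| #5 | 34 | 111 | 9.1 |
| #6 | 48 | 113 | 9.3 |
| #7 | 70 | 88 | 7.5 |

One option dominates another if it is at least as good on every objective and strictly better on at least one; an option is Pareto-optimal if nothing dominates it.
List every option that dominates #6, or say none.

#3: tolls 44≤48, fuel 58≤113, time 3.0≤9.3 — dominates #6.
#5: tolls 34≤48, fuel 111≤113, time 9.1≤9.3 — dominates #6.
Others (#1, #2, #4, #7) are each worse than #6 on at least one objective.

#3, #5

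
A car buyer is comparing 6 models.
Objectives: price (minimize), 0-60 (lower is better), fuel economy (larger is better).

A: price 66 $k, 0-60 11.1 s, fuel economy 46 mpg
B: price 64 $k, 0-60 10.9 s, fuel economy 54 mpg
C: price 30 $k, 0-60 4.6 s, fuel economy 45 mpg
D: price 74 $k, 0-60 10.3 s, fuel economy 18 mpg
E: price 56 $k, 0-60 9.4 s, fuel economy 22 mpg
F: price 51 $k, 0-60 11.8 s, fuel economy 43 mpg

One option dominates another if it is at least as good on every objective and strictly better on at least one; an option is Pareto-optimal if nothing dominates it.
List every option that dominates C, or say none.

none

A: worse on price (66 vs 30).
B: worse on price (64 vs 30).
D: worse on price (74 vs 30).
E: worse on price (56 vs 30).
F: worse on price (51 vs 30).
No option dominates C.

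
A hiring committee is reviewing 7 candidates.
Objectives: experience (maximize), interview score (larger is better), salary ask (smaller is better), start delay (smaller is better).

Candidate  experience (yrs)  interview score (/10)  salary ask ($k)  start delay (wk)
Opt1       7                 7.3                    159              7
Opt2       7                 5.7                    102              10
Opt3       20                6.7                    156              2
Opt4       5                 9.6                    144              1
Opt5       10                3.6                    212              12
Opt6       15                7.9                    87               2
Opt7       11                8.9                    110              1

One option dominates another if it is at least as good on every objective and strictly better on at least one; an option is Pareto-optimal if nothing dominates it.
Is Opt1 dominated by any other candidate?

Opt6 vs Opt1: experience 15≥7, interview score 7.9≥7.3, salary ask 87≤159, start delay 2≤7 — Opt6 is at least as good on every objective and strictly better on at least one, so Opt6 dominates Opt1.

Yes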